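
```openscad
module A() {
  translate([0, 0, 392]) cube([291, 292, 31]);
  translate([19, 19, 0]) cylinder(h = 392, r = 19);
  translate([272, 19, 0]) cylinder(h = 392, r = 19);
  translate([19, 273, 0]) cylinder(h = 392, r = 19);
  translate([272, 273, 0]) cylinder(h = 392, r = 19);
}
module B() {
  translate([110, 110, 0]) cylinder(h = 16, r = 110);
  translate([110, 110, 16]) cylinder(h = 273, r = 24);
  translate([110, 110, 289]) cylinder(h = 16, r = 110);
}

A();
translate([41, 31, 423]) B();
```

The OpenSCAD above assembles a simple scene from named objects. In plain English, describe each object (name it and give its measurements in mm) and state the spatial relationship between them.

A is a four-legged stool. The seat is a 291×292×31 mm slab whose top surface is at z = 423 mm; four round legs, each 38 mm in diameter, run from the floor (z = 0) to the underside of the seat, each leg's axis is inset half a diameter from the nearest pair of seat edges (so the leg's bounding box is flush with the corner).

B is a spool: two coaxial disc flanges of radius 110 mm and thickness 16 mm, joined by a core cylinder of radius 24 mm and height 273 mm. The lower flange rests on z = 0 and the three cylinders share a vertical axis.

The spool is on top of the stool.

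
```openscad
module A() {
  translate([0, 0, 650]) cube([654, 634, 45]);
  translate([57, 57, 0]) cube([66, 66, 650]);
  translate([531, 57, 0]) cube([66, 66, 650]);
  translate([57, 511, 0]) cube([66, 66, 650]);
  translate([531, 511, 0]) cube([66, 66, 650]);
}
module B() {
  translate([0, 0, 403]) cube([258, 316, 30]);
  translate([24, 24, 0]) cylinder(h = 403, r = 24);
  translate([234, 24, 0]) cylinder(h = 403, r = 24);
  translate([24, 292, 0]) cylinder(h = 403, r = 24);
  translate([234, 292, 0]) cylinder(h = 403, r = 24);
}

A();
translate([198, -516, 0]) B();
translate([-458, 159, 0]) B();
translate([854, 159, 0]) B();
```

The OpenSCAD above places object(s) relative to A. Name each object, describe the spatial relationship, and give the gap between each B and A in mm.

A is a table. B is a stool. Three stools sit around the table at the −y, −x, +x sides. The gap between each stool and the table is 200 mm.

Each stool's nearest face is 200 mm from the table's bounding box.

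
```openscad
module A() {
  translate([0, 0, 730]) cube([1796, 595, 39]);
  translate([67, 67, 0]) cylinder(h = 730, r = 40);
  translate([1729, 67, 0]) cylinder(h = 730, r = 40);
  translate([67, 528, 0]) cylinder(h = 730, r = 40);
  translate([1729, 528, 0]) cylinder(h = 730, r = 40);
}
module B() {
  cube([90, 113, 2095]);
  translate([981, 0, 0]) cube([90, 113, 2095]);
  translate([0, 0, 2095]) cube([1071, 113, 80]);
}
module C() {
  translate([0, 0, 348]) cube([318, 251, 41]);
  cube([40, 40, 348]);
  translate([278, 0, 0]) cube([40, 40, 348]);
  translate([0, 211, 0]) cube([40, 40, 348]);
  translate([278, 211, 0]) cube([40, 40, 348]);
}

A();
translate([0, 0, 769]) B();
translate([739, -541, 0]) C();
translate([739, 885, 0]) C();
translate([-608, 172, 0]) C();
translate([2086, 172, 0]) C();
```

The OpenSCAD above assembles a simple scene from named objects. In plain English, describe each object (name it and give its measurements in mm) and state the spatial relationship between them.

A is a rectangular dining table. The top is 1796×595×39 mm with its upper surface at z = 769 mm. It stands on four round legs of 80 mm diameter, each leg's bounding box inset 27 mm from the nearest pair of top edges, running from the floor to the underside of the top.

B is a rectangular door frame: two vertical jambs of 90×113 mm section, 2095 mm tall, with a clear opening 891 mm wide between their inner faces. A header 80 mm tall and 113 mm deep lies on top of the jambs and spans the full outside width.

C is a simple wooden stool: a rectangular seat 318 mm (x) by 251 mm (y), 41 mm thick, top face at z = 389 mm, on four square legs, each 40×40 mm in cross-section. The legs rest on z = 0, each flush with a corner of the seat.

The door frame is on top of the table. Four stools sit around the table at the −y, +y, −x, +x sides.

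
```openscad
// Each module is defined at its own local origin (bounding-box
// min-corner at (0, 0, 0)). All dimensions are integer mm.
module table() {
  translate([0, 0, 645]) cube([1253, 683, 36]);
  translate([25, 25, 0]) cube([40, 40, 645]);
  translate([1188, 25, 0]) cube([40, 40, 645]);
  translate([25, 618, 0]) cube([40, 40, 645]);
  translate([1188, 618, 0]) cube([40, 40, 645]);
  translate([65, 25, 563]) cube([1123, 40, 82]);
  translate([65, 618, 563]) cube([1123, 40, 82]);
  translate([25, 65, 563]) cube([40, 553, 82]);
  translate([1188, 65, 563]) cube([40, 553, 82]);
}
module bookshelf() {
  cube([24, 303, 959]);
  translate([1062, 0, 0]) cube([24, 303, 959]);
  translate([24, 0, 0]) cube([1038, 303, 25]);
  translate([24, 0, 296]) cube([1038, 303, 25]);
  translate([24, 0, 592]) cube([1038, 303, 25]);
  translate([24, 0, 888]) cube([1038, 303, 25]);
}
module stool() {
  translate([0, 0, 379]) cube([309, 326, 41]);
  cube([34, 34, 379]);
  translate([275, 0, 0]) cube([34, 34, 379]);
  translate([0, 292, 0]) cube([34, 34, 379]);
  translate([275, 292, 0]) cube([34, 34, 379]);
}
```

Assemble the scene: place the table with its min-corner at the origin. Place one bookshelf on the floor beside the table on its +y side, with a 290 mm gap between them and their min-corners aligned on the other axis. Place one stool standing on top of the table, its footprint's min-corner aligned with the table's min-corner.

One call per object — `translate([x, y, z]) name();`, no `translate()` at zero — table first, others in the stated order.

table();
translate([0, 973, 0]) bookshelf();
translate([0, 0, 681]) stool();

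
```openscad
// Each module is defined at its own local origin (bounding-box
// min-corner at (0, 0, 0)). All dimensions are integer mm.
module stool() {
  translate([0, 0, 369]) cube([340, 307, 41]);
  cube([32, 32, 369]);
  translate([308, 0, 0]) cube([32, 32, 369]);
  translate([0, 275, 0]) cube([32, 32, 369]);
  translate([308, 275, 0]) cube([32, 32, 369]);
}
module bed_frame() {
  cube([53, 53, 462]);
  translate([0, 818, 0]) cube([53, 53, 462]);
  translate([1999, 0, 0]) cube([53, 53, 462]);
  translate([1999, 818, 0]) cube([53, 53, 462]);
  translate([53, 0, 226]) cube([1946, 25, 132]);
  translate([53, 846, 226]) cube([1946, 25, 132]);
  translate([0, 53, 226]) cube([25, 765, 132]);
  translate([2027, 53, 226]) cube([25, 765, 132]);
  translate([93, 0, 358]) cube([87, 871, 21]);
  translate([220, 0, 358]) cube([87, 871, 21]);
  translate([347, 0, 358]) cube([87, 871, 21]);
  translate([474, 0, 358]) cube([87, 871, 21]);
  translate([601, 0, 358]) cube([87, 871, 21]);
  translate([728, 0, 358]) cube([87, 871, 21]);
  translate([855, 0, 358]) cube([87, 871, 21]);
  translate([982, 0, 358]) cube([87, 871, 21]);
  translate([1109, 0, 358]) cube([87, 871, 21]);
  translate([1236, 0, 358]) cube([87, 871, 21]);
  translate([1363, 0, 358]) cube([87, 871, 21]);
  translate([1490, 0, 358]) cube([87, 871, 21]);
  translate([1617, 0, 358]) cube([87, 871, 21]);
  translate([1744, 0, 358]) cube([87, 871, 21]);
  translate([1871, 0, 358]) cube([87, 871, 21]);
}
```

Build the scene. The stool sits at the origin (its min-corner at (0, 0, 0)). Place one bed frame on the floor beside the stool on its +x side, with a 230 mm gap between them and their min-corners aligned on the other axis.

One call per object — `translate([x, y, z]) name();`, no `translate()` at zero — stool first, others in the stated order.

stool();
translate([570, 0, 0]) bed_frame();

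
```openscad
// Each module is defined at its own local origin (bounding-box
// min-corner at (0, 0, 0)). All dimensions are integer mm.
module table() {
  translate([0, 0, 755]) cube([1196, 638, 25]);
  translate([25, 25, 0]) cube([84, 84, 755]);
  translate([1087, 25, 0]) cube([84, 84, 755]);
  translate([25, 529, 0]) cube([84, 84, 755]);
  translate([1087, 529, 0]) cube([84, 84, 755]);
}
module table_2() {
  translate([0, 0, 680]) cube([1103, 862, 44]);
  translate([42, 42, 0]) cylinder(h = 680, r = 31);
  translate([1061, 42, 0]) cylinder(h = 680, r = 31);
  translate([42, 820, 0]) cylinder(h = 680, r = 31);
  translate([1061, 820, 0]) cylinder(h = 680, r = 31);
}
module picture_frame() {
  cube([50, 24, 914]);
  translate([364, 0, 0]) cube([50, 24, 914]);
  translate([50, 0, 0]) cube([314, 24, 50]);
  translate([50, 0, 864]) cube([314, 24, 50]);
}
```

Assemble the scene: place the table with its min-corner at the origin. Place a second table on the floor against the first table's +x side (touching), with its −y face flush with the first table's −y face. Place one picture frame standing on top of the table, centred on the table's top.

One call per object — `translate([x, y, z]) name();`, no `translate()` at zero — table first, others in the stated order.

table();
translate([1196, 0, 0]) table_2();
translate([391, 307, 780]) picture_frame();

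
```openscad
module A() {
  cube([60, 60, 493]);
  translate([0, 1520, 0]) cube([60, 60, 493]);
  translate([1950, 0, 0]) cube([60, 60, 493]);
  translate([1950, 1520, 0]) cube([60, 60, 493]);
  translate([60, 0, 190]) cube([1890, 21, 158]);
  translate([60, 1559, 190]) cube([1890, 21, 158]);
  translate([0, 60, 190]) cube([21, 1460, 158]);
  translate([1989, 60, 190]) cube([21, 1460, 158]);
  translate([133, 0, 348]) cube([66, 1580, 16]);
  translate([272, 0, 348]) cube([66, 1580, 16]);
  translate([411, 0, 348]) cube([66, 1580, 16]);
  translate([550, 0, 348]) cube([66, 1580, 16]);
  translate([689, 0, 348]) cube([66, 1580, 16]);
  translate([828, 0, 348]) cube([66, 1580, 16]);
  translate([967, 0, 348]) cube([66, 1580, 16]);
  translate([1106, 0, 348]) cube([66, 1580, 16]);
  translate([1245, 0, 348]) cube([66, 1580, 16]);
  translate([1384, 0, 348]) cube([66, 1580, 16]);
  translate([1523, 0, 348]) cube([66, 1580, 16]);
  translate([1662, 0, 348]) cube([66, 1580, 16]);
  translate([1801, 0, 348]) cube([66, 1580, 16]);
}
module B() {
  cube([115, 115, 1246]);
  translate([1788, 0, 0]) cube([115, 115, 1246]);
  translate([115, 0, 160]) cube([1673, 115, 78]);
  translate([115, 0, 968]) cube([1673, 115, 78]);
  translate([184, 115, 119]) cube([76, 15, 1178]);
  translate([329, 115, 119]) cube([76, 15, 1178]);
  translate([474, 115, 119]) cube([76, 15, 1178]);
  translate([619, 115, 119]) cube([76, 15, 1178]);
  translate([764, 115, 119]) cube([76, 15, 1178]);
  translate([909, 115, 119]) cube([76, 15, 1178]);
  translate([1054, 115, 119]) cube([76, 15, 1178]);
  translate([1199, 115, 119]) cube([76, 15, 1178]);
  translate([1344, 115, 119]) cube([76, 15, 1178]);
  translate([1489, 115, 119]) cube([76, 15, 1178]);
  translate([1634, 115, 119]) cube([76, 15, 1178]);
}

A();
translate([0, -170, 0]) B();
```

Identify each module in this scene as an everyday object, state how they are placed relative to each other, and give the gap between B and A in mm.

The fence section's nearest face is 40 mm from the bed frame's −y face.

A is a bed frame. B is a fence section. The fence section is on the floor beside the bed frame on its −y side. The gap between the fence section and the bed frame is 40 mm.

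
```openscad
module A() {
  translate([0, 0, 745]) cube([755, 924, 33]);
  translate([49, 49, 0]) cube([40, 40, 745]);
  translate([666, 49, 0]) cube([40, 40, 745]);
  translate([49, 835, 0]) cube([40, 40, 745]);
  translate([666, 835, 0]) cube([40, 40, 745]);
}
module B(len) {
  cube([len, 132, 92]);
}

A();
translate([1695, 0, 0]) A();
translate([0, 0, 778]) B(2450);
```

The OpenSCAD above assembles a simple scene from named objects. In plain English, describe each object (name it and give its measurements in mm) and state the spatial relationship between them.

A is a table with a 755×924 mm rectangular top, 33 mm thick, top surface at z = 778 mm, supported by four 40×40 mm square legs, each inset 49 mm from the nearest pair of top edges, running from the floor.

B is a rectangular beam 2450 mm long (x), 132 mm deep (y), 92 mm thick (z).

The beam spans the tops of two tables placed 940 mm apart, resting at z = 778 mm.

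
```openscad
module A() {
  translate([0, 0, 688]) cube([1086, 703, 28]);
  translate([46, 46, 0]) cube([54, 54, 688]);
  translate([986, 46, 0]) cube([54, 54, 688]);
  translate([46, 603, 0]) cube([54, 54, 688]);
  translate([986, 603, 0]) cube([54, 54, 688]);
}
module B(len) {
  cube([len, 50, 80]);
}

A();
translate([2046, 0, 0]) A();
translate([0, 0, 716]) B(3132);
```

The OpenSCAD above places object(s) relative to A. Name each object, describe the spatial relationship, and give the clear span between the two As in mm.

Second table starts at x = 2046; first ends at x = 1086; clear span = 2046 − 1086 = 960 mm.

A is a table. B is a beam. A beam spans the tops of two tables. The clear span between the two tables is 960 mm.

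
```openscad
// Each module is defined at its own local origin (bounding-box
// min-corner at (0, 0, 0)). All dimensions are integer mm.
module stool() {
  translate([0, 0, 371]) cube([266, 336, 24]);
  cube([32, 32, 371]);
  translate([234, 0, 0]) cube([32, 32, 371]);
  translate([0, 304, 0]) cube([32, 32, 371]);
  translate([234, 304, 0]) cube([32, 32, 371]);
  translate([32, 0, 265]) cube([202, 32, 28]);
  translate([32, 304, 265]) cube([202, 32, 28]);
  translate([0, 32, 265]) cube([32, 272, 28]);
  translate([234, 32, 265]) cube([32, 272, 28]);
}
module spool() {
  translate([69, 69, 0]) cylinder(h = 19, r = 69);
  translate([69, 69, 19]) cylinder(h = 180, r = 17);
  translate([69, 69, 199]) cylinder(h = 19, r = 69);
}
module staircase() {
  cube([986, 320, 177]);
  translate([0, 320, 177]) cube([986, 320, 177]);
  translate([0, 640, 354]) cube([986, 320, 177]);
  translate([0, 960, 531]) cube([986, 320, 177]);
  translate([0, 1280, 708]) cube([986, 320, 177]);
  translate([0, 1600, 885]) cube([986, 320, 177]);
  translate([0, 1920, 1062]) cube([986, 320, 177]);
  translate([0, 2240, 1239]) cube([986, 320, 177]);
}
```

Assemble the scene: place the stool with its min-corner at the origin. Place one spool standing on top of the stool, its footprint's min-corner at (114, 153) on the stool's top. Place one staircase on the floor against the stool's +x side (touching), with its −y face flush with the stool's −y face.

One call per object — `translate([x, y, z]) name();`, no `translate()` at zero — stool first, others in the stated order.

stool();
translate([114, 153, 395]) spool();
translate([266, 0, 0]) staircase();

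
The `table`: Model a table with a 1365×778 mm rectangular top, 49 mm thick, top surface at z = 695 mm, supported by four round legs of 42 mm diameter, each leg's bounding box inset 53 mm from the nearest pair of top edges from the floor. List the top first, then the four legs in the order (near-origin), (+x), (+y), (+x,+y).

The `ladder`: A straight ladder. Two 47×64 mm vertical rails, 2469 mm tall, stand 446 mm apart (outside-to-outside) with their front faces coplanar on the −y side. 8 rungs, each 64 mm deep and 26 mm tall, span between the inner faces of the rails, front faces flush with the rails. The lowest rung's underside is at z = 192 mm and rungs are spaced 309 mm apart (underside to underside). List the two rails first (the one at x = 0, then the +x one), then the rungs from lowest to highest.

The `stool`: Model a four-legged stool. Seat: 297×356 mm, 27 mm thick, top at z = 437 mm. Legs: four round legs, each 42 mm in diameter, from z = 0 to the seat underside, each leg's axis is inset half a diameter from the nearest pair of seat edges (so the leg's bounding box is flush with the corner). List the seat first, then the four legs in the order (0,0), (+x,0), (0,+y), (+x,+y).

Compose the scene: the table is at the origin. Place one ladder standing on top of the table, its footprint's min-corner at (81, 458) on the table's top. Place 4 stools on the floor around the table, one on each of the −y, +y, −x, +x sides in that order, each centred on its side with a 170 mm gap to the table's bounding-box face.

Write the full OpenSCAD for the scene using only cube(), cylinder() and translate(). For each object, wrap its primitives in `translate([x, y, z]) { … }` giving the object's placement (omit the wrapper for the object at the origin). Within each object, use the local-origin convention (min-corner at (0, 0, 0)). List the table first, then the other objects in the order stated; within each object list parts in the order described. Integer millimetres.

translate([0, 0, 646]) cube([1365, 778, 49]);
translate([74, 74, 0]) cylinder(h = 646, r = 21);
translate([1291, 74, 0]) cylinder(h = 646, r = 21);
translate([74, 704, 0]) cylinder(h = 646, r = 21);
translate([1291, 704, 0]) cylinder(h = 646, r = 21);
translate([81, 458, 695]) {
  cube([47, 64, 2469]);
  translate([399, 0, 0]) cube([47, 64, 2469]);
  translate([47, 0, 192]) cube([352, 64, 26]);
  translate([47, 0, 501]) cube([352, 64, 26]);
  translate([47, 0, 810]) cube([352, 64, 26]);
  translate([47, 0, 1119]) cube([352, 64, 26]);
  translate([47, 0, 1428]) cube([352, 64, 26]);
  translate([47, 0, 1737]) cube([352, 64, 26]);
  translate([47, 0, 2046]) cube([352, 64, 26]);
  translate([47, 0, 2355]) cube([352, 64, 26]);
}
translate([534, -526, 0]) {
  translate([0, 0, 410]) cube([297, 356, 27]);
  translate([21, 21, 0]) cylinder(h = 410, r = 21);
  translate([276, 21, 0]) cylinder(h = 410, r = 21);
  translate([21, 335, 0]) cylinder(h = 410, r = 21);
  translate([276, 335, 0]) cylinder(h = 410, r = 21);
}
translate([534, 948, 0]) {
  translate([0, 0, 410]) cube([297, 356, 27]);
  translate([21, 21, 0]) cylinder(h = 410, r = 21);
  translate([276, 21, 0]) cylinder(h = 410, r = 21);
  translate([21, 335, 0]) cylinder(h = 410, r = 21);
  translate([276, 335, 0]) cylinder(h = 410, r = 21);
}
translate([-467, 211, 0]) {
  translate([0, 0, 410]) cube([297, 356, 27]);
  translate([21, 21, 0]) cylinder(h = 410, r = 21);
  translate([276, 21, 0]) cylinder(h = 410, r = 21);
  translate([21, 335, 0]) cylinder(h = 410, r = 21);
  translate([276, 335, 0]) cylinder(h = 410, r = 21);
}
translate([1535, 211, 0]) {
  translate([0, 0, 410]) cube([297, 356, 27]);
  translate([21, 21, 0]) cylinder(h = 410, r = 21);
  translate([276, 21, 0]) cylinder(h = 410, r = 21);
  translate([21, 335, 0]) cylinder(h = 410, r = 21);
  translate([276, 335, 0]) cylinder(h = 410, r = 21);
}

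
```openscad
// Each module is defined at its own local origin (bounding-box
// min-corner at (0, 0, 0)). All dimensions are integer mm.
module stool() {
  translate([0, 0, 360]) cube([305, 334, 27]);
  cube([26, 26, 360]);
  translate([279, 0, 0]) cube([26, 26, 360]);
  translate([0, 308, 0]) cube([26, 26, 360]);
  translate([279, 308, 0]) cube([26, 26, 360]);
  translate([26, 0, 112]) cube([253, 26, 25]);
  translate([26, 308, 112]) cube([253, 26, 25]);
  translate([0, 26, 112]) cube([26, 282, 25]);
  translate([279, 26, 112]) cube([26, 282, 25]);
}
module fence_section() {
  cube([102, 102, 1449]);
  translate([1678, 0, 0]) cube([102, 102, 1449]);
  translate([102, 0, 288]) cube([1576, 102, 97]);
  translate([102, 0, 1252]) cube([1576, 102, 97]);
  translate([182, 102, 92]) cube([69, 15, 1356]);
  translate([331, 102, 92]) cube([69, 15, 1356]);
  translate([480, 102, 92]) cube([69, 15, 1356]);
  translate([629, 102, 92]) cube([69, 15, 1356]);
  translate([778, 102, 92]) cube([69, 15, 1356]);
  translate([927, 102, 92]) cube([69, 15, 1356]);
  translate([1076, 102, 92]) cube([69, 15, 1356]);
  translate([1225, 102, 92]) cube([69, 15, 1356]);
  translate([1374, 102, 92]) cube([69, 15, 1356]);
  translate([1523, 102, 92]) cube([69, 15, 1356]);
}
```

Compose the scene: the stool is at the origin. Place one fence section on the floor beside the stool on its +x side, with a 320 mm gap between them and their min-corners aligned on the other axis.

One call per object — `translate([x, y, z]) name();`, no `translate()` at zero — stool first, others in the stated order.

stool();
translate([625, 0, 0]) fence_section();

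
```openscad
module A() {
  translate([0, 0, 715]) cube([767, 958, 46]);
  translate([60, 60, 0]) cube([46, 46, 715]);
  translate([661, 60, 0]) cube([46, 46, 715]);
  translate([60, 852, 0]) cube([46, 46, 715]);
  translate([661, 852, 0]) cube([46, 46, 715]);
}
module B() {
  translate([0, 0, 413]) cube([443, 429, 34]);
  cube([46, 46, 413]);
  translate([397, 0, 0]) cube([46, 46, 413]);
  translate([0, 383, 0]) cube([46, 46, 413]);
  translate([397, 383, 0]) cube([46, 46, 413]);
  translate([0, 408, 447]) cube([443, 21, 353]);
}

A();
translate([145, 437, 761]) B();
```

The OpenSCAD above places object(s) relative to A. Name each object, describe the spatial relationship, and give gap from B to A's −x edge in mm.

The chair's min-x is at 145; the table's min-x is 0; gap = 145 mm.

A is a table. B is a chair. The chair is on top of the table. The gap from the chair to the table's −x edge is 145 mm.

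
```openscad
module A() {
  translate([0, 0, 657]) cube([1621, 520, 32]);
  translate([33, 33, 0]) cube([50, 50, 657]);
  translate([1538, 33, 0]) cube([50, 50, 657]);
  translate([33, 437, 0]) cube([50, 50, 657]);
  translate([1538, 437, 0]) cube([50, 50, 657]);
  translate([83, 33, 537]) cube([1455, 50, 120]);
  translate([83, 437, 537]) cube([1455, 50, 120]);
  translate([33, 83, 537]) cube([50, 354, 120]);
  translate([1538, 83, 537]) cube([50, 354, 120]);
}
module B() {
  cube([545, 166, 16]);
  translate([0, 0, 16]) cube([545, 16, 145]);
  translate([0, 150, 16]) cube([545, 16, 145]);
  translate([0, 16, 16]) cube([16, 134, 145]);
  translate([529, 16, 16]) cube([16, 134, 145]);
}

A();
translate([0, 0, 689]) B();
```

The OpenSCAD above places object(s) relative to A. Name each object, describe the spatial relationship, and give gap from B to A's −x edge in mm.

A is a table. B is an open box. The open box is on top of the table. The gap from the open box to the table's −x edge is 0 mm.

The open box's min-x is at 0; the table's min-x is 0; gap = 0 mm.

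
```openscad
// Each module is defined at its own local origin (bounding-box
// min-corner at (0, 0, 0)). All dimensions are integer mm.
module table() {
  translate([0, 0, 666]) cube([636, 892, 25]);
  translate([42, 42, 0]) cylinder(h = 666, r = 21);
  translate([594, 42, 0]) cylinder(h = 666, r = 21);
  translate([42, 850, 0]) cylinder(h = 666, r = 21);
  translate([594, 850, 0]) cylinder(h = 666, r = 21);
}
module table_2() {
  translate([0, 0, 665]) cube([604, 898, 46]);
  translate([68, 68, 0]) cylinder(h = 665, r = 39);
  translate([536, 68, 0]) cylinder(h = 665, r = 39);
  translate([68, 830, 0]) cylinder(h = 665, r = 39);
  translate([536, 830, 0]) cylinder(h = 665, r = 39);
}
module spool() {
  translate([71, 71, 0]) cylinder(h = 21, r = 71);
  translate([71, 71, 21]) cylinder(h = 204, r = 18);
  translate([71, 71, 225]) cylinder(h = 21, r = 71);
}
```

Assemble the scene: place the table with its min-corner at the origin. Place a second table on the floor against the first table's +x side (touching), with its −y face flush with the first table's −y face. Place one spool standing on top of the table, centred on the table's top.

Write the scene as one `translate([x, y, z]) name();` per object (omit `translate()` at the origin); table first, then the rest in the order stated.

table();
translate([636, 0, 0]) table_2();
translate([247, 375, 691]) spool();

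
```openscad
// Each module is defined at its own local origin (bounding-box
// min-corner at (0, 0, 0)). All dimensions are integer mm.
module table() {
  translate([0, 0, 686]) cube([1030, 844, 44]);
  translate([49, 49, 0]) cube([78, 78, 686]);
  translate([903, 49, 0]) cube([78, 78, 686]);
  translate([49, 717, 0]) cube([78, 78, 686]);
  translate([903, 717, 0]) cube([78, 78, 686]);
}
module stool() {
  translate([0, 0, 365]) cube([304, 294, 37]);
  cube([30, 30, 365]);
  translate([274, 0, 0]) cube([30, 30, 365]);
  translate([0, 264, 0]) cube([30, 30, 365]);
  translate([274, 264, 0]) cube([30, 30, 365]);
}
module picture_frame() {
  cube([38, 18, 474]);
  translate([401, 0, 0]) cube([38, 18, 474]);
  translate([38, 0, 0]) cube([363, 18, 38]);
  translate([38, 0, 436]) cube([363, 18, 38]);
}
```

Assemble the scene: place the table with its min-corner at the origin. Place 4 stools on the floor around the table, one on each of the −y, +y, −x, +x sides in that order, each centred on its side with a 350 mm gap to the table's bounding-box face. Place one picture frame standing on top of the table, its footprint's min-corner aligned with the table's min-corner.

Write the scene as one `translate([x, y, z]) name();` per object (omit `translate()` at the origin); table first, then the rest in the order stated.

table();
translate([363, -644, 0]) stool();
translate([363, 1194, 0]) stool();
translate([-654, 275, 0]) stool();
translate([1380, 275, 0]) stool();
translate([0, 0, 730]) picture_frame();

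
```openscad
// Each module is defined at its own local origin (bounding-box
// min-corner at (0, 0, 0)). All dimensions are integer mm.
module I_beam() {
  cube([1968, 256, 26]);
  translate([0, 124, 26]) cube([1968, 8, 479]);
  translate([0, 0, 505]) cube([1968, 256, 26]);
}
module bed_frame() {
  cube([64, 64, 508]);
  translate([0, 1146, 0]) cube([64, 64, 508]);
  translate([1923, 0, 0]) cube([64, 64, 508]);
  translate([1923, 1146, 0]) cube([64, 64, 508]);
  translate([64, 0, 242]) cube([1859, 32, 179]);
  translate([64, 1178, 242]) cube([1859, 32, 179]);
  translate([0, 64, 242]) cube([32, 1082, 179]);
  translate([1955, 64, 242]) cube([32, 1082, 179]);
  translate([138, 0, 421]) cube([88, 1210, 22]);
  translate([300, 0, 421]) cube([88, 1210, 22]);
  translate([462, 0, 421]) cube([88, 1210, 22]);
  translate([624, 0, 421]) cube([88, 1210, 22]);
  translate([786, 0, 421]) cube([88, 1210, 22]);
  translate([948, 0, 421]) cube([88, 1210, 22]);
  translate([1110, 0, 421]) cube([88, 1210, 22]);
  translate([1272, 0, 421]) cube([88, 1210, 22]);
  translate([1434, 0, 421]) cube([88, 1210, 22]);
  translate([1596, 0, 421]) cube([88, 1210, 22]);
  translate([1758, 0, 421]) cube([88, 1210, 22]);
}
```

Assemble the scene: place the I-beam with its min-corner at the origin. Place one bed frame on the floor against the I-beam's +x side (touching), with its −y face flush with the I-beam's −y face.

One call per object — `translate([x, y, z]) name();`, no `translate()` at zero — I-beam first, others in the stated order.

I_beam();
translate([1968, 0, 0]) bed_frame();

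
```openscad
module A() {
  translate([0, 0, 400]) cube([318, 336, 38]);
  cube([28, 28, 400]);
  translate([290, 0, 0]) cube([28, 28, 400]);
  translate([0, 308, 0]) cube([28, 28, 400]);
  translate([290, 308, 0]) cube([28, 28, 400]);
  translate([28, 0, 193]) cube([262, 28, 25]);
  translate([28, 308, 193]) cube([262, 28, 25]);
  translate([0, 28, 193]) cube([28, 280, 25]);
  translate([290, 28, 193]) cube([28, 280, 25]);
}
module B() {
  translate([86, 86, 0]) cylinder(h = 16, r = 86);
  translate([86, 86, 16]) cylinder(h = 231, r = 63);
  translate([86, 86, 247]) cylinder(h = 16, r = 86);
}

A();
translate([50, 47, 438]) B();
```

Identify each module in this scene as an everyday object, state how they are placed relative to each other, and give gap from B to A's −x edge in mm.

A is a stool. B is a spool. The spool is on top of the stool. The gap from the spool to the stool's −x edge is 50 mm.

The spool's min-x is at 50; the stool's min-x is 0; gap = 50 mm.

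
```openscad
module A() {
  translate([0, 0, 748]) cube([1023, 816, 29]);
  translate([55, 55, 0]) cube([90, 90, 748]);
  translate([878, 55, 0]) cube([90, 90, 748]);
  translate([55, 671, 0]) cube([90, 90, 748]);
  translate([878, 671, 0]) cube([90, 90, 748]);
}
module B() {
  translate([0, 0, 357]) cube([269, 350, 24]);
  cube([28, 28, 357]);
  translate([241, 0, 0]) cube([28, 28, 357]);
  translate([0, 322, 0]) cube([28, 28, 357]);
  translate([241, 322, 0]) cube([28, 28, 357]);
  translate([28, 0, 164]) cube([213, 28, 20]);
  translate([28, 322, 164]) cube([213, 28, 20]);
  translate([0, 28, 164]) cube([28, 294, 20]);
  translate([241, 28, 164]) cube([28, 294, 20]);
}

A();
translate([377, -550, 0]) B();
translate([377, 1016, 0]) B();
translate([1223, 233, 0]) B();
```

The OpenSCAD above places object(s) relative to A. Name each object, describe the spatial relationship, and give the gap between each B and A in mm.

A is a table. B is a stool. Three stools sit around the table at the −y, +y, +x sides. The gap between each stool and the table is 200 mm.

Each stool's nearest face is 200 mm from the table's bounding box.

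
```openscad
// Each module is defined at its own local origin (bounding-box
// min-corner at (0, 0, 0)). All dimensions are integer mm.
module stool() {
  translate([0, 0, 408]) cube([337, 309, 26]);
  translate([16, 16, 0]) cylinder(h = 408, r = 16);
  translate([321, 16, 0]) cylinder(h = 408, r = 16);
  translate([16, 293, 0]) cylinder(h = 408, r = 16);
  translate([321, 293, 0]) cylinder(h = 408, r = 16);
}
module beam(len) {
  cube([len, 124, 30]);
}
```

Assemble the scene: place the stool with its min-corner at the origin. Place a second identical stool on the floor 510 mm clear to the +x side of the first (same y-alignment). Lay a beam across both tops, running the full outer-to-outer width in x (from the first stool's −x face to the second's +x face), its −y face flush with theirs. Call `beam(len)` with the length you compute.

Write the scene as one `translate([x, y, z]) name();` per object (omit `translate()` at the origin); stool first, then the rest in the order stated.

stool();
translate([847, 0, 0]) stool();
translate([0, 0, 434]) beam(1184);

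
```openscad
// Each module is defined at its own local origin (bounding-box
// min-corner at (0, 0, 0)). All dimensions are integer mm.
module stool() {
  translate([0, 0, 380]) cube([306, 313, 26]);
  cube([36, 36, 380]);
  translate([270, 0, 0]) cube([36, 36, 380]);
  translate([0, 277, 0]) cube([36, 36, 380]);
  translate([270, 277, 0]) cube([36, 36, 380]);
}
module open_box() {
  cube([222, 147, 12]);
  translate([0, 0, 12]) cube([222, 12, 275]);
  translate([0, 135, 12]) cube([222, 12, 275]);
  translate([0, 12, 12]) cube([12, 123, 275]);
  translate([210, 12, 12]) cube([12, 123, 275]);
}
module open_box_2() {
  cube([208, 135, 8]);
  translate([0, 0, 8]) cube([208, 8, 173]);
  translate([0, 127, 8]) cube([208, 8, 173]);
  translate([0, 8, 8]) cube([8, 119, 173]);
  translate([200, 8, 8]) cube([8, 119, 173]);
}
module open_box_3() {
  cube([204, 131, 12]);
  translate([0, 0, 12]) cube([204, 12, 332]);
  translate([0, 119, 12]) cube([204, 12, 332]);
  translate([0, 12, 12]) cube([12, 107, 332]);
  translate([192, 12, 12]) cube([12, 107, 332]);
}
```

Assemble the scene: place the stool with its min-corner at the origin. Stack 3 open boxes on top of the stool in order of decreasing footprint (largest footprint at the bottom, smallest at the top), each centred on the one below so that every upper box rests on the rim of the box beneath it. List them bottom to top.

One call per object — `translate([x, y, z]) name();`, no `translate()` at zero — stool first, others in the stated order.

stool();
translate([42, 83, 406]) open_box();
translate([49, 89, 693]) open_box_2();
translate([51, 91, 874]) open_box_3();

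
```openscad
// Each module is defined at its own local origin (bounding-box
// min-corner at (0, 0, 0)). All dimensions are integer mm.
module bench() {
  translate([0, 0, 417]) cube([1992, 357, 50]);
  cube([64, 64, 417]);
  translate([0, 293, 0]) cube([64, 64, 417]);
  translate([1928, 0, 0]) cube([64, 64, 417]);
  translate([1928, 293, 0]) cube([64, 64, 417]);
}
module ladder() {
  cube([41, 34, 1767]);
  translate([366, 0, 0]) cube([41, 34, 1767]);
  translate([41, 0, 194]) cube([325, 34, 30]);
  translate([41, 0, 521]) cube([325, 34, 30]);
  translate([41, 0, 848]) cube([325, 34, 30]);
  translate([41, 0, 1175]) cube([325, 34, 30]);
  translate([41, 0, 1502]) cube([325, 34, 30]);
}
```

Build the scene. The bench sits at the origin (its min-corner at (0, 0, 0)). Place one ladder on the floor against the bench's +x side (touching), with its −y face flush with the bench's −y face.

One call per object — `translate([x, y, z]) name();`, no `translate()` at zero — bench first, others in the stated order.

bench();
translate([1992, 0, 0]) ladder();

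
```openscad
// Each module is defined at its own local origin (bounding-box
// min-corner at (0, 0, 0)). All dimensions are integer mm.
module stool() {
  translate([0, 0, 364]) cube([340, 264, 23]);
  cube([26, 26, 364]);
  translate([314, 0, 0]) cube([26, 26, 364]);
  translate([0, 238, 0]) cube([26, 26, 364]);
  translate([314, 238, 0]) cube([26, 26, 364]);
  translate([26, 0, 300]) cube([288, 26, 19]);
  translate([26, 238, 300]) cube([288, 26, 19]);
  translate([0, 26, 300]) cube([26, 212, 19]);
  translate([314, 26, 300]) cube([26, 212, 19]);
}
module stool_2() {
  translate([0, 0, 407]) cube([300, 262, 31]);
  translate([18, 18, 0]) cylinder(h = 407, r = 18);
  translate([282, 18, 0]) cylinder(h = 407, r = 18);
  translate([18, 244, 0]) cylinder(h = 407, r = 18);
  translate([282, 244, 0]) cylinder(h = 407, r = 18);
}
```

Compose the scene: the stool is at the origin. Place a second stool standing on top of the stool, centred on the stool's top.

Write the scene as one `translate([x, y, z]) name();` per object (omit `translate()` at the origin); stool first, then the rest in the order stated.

stool();
translate([20, 1, 387]) stool_2();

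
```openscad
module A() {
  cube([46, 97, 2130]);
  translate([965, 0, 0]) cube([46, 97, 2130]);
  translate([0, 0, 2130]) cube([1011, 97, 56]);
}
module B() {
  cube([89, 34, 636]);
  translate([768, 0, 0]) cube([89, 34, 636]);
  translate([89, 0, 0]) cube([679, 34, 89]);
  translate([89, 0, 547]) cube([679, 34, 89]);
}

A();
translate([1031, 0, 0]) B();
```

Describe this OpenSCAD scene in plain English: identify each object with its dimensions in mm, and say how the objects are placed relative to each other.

A is a door frame. The clear opening is 919 mm wide and 2130 mm high. Two 46 mm wide jambs, 97 mm deep, stand either side of the opening from the floor to the top of the opening. A 56 mm thick head sits across the top of both jambs, spanning the full outside width of the frame.

B is a rectangular picture frame lying in the x–z plane (depth along y). The opening is 679 mm wide (x) by 458 mm tall (z), surrounded by a border 89 mm wide on all four sides. The frame is 34 mm deep and is made of two full-height vertical stiles with two horizontal rails fitted between them.

The picture frame is on the floor beside the door frame on its +x side.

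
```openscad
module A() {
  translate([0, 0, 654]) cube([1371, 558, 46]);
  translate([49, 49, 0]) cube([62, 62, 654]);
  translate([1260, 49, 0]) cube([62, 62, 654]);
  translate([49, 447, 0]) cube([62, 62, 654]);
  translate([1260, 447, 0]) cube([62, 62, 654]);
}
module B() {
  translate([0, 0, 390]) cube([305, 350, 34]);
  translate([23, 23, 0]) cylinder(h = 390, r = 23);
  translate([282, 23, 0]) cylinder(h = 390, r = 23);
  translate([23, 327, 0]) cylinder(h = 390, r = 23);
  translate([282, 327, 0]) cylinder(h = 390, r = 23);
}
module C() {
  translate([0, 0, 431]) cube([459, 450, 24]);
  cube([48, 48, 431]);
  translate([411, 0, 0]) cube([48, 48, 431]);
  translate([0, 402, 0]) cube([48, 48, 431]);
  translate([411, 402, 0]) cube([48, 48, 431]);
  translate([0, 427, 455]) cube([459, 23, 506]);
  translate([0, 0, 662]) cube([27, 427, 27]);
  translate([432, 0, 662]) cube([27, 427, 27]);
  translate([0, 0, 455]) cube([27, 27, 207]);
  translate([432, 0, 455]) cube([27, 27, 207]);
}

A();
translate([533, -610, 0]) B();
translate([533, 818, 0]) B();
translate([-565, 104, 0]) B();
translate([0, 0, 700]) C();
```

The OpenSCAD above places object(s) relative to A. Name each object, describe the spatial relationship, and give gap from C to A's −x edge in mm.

A is a table. B is a stool. C is a chair. Three stools sit around the table at the −y, +y, −x sides. The chair is on top of the table. The gap from the chair to the table's −x edge is 0 mm.

The chair's min-x is at 0; the table's min-x is 0; gap = 0 mm.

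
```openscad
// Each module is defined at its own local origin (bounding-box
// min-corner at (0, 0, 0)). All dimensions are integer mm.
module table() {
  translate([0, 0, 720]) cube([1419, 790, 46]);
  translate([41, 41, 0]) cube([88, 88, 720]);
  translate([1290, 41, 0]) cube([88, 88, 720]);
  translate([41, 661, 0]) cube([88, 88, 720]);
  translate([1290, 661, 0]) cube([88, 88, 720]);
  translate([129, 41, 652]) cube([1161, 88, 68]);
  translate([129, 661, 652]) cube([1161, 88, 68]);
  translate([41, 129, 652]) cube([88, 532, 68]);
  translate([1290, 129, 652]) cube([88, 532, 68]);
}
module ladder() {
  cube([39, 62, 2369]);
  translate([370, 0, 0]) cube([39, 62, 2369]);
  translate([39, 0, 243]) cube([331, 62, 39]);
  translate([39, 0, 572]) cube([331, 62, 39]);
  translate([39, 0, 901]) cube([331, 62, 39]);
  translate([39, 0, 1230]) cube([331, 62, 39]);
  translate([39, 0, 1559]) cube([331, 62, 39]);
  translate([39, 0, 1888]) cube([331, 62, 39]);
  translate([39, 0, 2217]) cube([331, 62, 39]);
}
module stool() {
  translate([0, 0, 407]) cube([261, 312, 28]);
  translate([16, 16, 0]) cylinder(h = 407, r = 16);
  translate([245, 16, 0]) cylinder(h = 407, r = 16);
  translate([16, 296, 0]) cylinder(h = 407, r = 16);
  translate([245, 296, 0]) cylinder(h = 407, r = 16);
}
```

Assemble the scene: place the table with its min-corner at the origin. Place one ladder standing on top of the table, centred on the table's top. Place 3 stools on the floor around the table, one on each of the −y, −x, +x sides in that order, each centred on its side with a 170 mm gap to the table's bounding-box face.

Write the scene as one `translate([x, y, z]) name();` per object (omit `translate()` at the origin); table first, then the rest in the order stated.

table();
translate([505, 364, 766]) ladder();
translate([579, -482, 0]) stool();
translate([-431, 239, 0]) stool();
translate([1589, 239, 0]) stool();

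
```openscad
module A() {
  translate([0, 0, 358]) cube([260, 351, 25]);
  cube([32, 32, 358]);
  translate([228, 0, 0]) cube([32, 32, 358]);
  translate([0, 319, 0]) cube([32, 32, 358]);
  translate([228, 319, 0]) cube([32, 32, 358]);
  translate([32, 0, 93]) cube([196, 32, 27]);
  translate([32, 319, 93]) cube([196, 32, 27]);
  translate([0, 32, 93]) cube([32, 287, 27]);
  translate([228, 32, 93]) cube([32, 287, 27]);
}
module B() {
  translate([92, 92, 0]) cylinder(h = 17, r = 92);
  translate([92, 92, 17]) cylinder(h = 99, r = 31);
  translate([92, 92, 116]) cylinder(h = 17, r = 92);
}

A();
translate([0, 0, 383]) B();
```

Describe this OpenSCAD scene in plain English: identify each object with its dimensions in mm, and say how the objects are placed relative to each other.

A is a four-legged stool. The seat is a 260×351×25 mm slab whose top surface is at z = 383 mm; four square legs, each 32×32 mm in cross-section, run from the floor (z = 0) to the underside of the seat, each flush with a corner of the seat. Four stretchers, 32 mm wide and 27 mm tall, connect adjacent legs with their undersides at z = 93 mm, each running between the inner faces of the legs it joins and aligned with the legs' outer faces on the other axis.

B is a spool: two coaxial disc flanges of radius 92 mm and thickness 17 mm, joined by a core cylinder of radius 31 mm and height 99 mm. The lower flange rests on z = 0 and the three cylinders share a vertical axis.

The spool is on top of the stool.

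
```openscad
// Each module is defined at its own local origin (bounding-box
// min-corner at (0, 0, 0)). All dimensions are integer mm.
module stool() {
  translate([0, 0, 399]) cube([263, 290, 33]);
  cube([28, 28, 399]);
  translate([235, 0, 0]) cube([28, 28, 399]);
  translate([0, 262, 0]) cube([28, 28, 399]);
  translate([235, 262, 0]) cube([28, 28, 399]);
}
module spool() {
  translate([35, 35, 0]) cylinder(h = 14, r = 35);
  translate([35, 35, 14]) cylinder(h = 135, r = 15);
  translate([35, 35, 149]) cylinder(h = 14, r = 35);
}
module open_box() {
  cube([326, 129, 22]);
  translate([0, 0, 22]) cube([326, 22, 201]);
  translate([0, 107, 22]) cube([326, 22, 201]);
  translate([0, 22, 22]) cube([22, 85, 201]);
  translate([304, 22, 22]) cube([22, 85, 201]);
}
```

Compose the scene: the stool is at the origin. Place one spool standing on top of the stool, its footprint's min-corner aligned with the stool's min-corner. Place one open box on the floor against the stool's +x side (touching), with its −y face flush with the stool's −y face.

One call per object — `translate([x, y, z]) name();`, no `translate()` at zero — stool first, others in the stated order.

stool();
translate([0, 0, 432]) spool();
translate([263, 0, 0]) open_box();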